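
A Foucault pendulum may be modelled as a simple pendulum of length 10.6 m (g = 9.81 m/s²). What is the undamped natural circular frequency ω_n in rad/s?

0.962 rad/s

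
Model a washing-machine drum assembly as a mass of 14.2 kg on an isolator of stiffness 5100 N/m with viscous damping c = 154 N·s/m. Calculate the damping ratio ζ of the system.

0.286

ω_n = √(k/m) = √(5100/14.2) = 18.95 rad/s.
Critical damping c_c = 2√(k·m) = 2√(5100 × 14.2) = 538.2 N·s/m, so ζ = c/c_c = 154/538.2 = 0.2861.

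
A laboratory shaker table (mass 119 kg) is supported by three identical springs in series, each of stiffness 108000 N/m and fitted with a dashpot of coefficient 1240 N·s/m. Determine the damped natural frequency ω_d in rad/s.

Series springs: 1/k_eq = 3/108000, so k_eq = 108000/3 = 36000 N/m.
ω_n = √(k_eq/m) = √(36000/119) = 17.39 rad/s.
Critical damping c_c = 2√(k_eq·m) = 2√(36000 × 119) = 4140 N·s/m, so ζ = c/c_c = 1240/4140 = 0.2995.
ω_d = ω_n√(1 − ζ²) = 17.39 × √(1 − 0.0897) = 16.59 rad/s.

16.6 rad/s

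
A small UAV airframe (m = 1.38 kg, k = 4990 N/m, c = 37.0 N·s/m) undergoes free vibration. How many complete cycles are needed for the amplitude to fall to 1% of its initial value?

ζ = c/(2√(km)) = 37.0/(2√(4990 × 1.38)) = 37.0/166.0 = 0.2229.
Logarithmic decrement δ = 2πζ/√(1 − ζ²) = 2π × 0.2229/√(1 − 0.0497) = 1.437.
x_n/x₀ = e^(−nδ) ≤ 0.01; take ln: n ≥ ln(1/0.01)/δ = 4.605/1.437 = 3.205.
So 4 complete cycles are required.

4 cycles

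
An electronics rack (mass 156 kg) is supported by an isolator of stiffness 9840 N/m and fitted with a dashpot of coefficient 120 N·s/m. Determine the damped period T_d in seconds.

0.792 s

ω_n = √(k/m) = √(9840/156) = 7.942 rad/s.
Critical damping c_c = 2√(k·m) = 2√(9840 × 156) = 2478 N·s/m, so ζ = c/c_c = 120/2478 = 0.04843.
ω_d = ω_n√(1 − ζ²) = 7.942 × √(1 − 0.00235) = 7.933 rad/s.
T_d = 2π/ω_d = 0.7921 s.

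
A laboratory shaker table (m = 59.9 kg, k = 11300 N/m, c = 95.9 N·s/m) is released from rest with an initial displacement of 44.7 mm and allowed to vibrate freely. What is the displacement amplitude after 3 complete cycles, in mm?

14.9 mm

ζ = c/(2√(km)) = 95.9/(2√(11300 × 59.9)) = 95.9/1645 = 0.05828.
Logarithmic decrement δ = 2πζ/√(1 − ζ²) = 2π × 0.05828/√(1 − 0.00340) = 0.3668.
After n cycles, x_n/x₀ = e^(−nδ), so x_3 = 44.7 × e^(−3 × 0.3668) = 44.7 × 0.3327 = 14.87 mm.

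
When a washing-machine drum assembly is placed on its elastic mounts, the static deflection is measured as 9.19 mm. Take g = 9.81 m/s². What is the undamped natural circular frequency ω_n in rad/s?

32.7 rad/s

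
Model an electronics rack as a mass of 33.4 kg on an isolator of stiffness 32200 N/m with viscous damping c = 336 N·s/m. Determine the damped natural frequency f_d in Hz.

ω_n = √(k/m) = √(32200/33.4) = 31.05 rad/s.
Critical damping c_c = 2√(k·m) = 2√(32200 × 33.4) = 2074 N·s/m, so ζ = c/c_c = 336/2074 = 0.1620.
ω_d = ω_n√(1 − ζ²) = 31.05 × √(1 − 0.0262) = 30.64 rad/s.
f_d = ω_d/(2π) = 4.876 Hz.

4.88 Hz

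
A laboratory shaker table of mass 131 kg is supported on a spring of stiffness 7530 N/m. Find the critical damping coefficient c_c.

1990 N·s/m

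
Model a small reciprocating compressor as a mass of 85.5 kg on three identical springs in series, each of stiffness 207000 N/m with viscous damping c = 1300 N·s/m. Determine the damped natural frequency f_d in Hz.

Series springs: 1/k_eq = 3/207000, so k_eq = 207000/3 = 69000 N/m.
ω_n = √(k_eq/m) = √(69000/85.5) = 28.41 rad/s.
Critical damping c_c = 2√(k_eq·m) = 2√(69000 × 85.5) = 4858 N·s/m, so ζ = c/c_c = 1300/4858 = 0.2676.
ω_d = ω_n√(1 − ζ²) = 28.41 × √(1 − 0.0716) = 27.37 rad/s.
f_d = ω_d/(2π) = 4.356 Hz.

4.36 Hz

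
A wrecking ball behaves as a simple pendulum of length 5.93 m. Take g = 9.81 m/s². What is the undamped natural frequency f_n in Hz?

0.205 Hz

For a simple pendulum ω_n = √(g/L) = √(9.81/5.93) = √1.654 = 1.286 rad/s.
f_n = ω_n/(2π) = 1.286/6.283 = 0.2047 Hz.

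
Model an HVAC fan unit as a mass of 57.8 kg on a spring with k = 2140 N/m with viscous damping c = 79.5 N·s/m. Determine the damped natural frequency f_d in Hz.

0.962 Hz

ω_n = √(k/m) = √(2140/57.8) = 6.085 rad/s.
Critical damping c_c = 2√(k·m) = 2√(2140 × 57.8) = 703.4 N·s/m, so ζ = c/c_c = 79.5/703.4 = 0.1130.
ω_d = ω_n√(1 − ζ²) = 6.085 × √(1 − 0.0128) = 6.046 rad/s.
f_d = ω_d/(2π) = 0.9622 Hz.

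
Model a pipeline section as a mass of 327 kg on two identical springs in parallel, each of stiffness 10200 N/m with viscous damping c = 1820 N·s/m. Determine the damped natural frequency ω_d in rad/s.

Parallel springs add: k_eq = 2 × 10200 = 20400 N/m.
ω_n = √(k_eq/m) = √(20400/327) = 7.898 rad/s.
Critical damping c_c = 2√(k_eq·m) = 2√(20400 × 327) = 5166 N·s/m, so ζ = c/c_c = 1820/5166 = 0.3523.
ω_d = ω_n√(1 − ζ²) = 7.898 × √(1 − 0.124) = 7.392 rad/s.

7.39 rad/s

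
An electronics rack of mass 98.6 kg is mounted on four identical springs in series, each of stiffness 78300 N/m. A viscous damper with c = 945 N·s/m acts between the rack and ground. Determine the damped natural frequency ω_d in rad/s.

Series springs: 1/k_eq = 4/78300, so k_eq = 78300/4 = 19580 N/m.
ω_n = √(k_eq/m) = √(19580/98.6) = 14.09 rad/s.
Critical damping c_c = 2√(k_eq·m) = 2√(19580 × 98.6) = 2779 N·s/m, so ζ = c/c_c = 945/2779 = 0.3401.
ω_d = ω_n√(1 − ζ²) = 14.09 × √(1 − 0.116) = 13.25 rad/s.

13.3 rad/s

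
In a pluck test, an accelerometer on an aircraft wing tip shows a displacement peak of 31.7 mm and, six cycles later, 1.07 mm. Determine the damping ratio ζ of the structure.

0.0895

Logarithmic decrement δ = (1/n)·ln(x₀/x_n) = (1/6)·ln(31.7/1.07) = (1/6)·ln(29.63) = 0.5648.
ζ = δ/√(4π² + δ²) = 0.5648/√(39.48 + 0.319) = 0.5648/6.309 = 0.08953.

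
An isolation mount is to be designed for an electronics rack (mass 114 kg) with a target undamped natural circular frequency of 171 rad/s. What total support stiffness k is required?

3330000 N/m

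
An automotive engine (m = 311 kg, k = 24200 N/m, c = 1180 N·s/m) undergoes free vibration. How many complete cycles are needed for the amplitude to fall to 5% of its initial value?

3 cycles

ζ = c/(2√(km)) = 1180/(2√(24200 × 311)) = 1180/5487 = 0.2151.
Logarithmic decrement δ = 2πζ/√(1 − ζ²) = 2π × 0.2151/√(1 − 0.0463) = 1.384.
x_n/x₀ = e^(−nδ) ≤ 0.05; take ln: n ≥ ln(1/0.05)/δ = 2.996/1.384 = 2.165.
So 3 complete cycles are required.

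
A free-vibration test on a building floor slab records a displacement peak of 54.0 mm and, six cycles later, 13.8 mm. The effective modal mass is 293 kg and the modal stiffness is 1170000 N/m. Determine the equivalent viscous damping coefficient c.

1340 N·s/m

Logarithmic decrement δ = (1/n)·ln(x₀/x_n) = (1/6)·ln(54.0/13.8) = (1/6)·ln(3.913) = 0.2274.
ζ = δ/√(4π² + δ²) = 0.2274/√(39.48 + 0.0517) = 0.2274/6.287 = 0.03617.
c = ζ · 2√(km) = 0.03617 × 2√(1170000 × 293) = 0.03617 × 37030 = 1339 N·s/m.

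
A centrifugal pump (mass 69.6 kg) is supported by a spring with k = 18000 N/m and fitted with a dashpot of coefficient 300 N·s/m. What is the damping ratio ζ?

ω_n = √(k/m) = √(18000/69.6) = 16.08 rad/s.
Critical damping c_c = 2√(k·m) = 2√(18000 × 69.6) = 2239 N·s/m, so ζ = c/c_c = 300/2239 = 0.1340.

0.134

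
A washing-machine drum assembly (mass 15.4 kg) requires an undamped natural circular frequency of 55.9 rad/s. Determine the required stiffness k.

48100 N/m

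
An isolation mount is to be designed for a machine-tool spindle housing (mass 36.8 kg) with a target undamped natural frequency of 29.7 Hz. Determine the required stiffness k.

1280000 N/m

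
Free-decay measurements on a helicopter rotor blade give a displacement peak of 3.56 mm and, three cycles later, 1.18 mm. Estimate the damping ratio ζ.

Logarithmic decrement δ = (1/n)·ln(x₀/x_n) = (1/3)·ln(3.56/1.18) = (1/3)·ln(3.017) = 0.3681.
ζ = δ/√(4π² + δ²) = 0.3681/√(39.48 + 0.135) = 0.3681/6.294 = 0.05848.

0.0585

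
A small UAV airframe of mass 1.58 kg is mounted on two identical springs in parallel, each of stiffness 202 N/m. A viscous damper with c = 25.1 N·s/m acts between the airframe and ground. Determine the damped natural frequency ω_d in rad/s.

13.9 rad/s

Parallel springs add: k_eq = 2 × 202 = 404.0 N/m.
ω_n = √(k_eq/m) = √(404.0/1.58) = 15.99 rad/s.
Critical damping c_c = 2√(k_eq·m) = 2√(404.0 × 1.58) = 50.53 N·s/m, so ζ = c/c_c = 25.1/50.53 = 0.4967.
ω_d = ω_n√(1 − ζ²) = 15.99 × √(1 − 0.247) = 13.88 rad/s.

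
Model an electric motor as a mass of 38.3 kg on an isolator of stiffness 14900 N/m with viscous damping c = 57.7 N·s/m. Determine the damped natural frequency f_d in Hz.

3.14 Hz

ω_n = √(k/m) = √(14900/38.3) = 19.72 rad/s.
Critical damping c_c = 2√(k·m) = 2√(14900 × 38.3) = 1511 N·s/m, so ζ = c/c_c = 57.7/1511 = 0.03819.
ω_d = ω_n√(1 − ζ²) = 19.72 × √(1 − 0.00146) = 19.71 rad/s.
f_d = ω_d/(2π) = 3.137 Hz.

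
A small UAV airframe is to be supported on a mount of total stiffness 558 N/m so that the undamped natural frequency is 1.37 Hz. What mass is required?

ω_n = 2πf_n = 2π × 1.37 = 8.608 rad/s.
m = k/ω_n² = 558/8.608² = 558/74.10 = 7.531 kg.

7.53 kg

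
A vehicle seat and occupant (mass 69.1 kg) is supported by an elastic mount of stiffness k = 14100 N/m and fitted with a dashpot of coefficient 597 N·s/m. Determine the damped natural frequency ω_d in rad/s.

ω_n = √(k/m) = √(14100/69.1) = 14.28 rad/s.
Critical damping c_c = 2√(k·m) = 2√(14100 × 69.1) = 1974 N·s/m, so ζ = c/c_c = 597/1974 = 0.3024.
ω_d = ω_n√(1 − ζ²) = 14.28 × √(1 − 0.0915) = 13.62 rad/s.

13.6 rad/s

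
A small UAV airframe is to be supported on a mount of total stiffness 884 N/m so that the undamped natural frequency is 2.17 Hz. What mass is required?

ω_n = 2πf_n = 2π × 2.17 = 13.63 rad/s.
m = k/ω_n² = 884/13.63² = 884/185.9 = 4.755 kg.

4.76 kg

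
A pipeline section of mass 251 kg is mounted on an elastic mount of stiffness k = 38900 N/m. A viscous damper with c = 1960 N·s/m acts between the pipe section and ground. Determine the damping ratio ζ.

0.314

ω_n = √(k/m) = √(38900/251) = 12.45 rad/s.
Critical damping c_c = 2√(k·m) = 2√(38900 × 251) = 6249 N·s/m, so ζ = c/c_c = 1960/6249 = 0.3136.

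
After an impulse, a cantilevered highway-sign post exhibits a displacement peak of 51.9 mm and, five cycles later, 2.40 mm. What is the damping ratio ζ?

0.0974

Logarithmic decrement δ = (1/n)·ln(x₀/x_n) = (1/5)·ln(51.9/2.40) = (1/5)·ln(21.62) = 0.6148.
ζ = δ/√(4π² + δ²) = 0.6148/√(39.48 + 0.378) = 0.6148/6.313 = 0.09738.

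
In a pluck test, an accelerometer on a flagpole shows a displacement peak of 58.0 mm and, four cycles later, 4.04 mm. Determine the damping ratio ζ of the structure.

Logarithmic decrement δ = (1/n)·ln(x₀/x_n) = (1/4)·ln(58.0/4.04) = (1/4)·ln(14.36) = 0.6660.
ζ = δ/√(4π² + δ²) = 0.6660/√(39.48 + 0.444) = 0.6660/6.318 = 0.1054.

0.105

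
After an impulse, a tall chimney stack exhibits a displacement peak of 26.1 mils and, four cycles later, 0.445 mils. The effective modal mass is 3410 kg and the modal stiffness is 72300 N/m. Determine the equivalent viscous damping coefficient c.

Logarithmic decrement δ = (1/n)·ln(x₀/x_n) = (1/4)·ln(26.1/0.445) = (1/4)·ln(58.65) = 1.018.
ζ = δ/√(4π² + δ²) = 1.018/√(39.48 + 1.04) = 1.018/6.365 = 0.1599.
c = ζ · 2√(km) = 0.1599 × 2√(72300 × 3410) = 0.1599 × 31400 = 5022 N·s/m.

5020 N·s/m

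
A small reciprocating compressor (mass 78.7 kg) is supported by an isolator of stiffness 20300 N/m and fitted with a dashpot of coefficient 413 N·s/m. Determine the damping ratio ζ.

ω_n = √(k/m) = √(20300/78.7) = 16.06 rad/s.
Critical damping c_c = 2√(k·m) = 2√(20300 × 78.7) = 2528 N·s/m, so ζ = c/c_c = 413/2528 = 0.1634.

0.163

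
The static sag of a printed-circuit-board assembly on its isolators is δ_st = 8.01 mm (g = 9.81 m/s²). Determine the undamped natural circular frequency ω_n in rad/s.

35.0 rad/s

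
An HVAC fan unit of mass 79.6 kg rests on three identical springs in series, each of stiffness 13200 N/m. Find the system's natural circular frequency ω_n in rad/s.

7.43 rad/s

Series springs: 1/k_eq = 3/13200, so k_eq = 13200/3 = 4400 N/m.
ω_n = √(k_eq/m) = √(4400/79.6) = √55.28 = 7.435 rad/s.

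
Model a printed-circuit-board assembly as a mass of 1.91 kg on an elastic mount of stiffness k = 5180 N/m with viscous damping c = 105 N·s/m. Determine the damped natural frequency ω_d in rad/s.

44.2 rad/s

ω_n = √(k/m) = √(5180/1.91) = 52.08 rad/s.
Critical damping c_c = 2√(k·m) = 2√(5180 × 1.91) = 198.9 N·s/m, so ζ = c/c_c = 105/198.9 = 0.5278.
ω_d = ω_n√(1 − ζ²) = 52.08 × √(1 − 0.279) = 44.23 rad/s.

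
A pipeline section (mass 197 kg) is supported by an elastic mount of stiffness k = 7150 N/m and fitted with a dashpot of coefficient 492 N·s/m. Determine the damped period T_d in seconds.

1.07 s

ω_n = √(k/m) = √(7150/197) = 6.024 rad/s.
Critical damping c_c = 2√(k·m) = 2√(7150 × 197) = 2374 N·s/m, so ζ = c/c_c = 492/2374 = 0.2073.
ω_d = ω_n√(1 − ζ²) = 6.024 × √(1 − 0.0430) = 5.894 rad/s.
T_d = 2π/ω_d = 1.066 s.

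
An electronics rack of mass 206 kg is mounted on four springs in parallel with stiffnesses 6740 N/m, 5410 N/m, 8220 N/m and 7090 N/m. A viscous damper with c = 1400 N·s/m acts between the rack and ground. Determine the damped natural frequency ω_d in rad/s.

Parallel springs add: k_eq = 6740 + 5410 + 8220 + 7090 = 27460 N/m.
ω_n = √(k_eq/m) = √(27460/206) = 11.55 rad/s.
Critical damping c_c = 2√(k_eq·m) = 2√(27460 × 206) = 4757 N·s/m, so ζ = c/c_c = 1400/4757 = 0.2943.
ω_d = ω_n√(1 − ζ²) = 11.55 × √(1 − 0.0866) = 11.03 rad/s.

11.0 rad/s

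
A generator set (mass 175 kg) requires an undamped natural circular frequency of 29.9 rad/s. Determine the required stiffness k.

k = m·ω_n² = 175 × 29.90² = 175 × 894.0 = 156500 N/m.

156000 N/m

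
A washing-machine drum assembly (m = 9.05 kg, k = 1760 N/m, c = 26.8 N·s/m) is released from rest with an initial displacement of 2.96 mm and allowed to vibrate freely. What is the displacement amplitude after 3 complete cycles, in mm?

0.396 mm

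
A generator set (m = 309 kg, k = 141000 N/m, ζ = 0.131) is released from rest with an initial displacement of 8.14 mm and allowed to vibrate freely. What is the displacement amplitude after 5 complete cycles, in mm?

Logarithmic decrement δ = 2πζ/√(1 − ζ²) = 2π × 0.1310/√(1 − 0.0172) = 0.8303.
After n cycles, x_n/x₀ = e^(−nδ), so x_5 = 8.14 × e^(−5 × 0.8303) = 8.14 × 0.01574 = 0.1282 mm.

0.128 mm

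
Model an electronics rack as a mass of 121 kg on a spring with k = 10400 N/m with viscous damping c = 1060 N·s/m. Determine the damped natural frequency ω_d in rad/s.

ω_n = √(k/m) = √(10400/121) = 9.271 rad/s.
Critical damping c_c = 2√(k·m) = 2√(10400 × 121) = 2244 N·s/m, so ζ = c/c_c = 1060/2244 = 0.4725.
ω_d = ω_n√(1 − ζ²) = 9.271 × √(1 − 0.223) = 8.171 rad/s.

8.17 rad/s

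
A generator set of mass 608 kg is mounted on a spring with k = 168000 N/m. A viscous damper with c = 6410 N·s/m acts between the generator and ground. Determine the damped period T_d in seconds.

ω_n = √(k/m) = √(168000/608) = 16.62 rad/s.
Critical damping c_c = 2√(k·m) = 2√(168000 × 608) = 20210 N·s/m, so ζ = c/c_c = 6410/20210 = 0.3171.
ω_d = ω_n√(1 − ζ²) = 16.62 × √(1 − 0.101) = 15.76 rad/s.
T_d = 2π/ω_d = 0.3986 s.

0.399 s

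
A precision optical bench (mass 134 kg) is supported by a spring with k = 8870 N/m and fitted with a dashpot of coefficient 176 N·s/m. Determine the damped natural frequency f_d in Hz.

ω_n = √(k/m) = √(8870/134) = 8.136 rad/s.
Critical damping c_c = 2√(k·m) = 2√(8870 × 134) = 2180 N·s/m, so ζ = c/c_c = 176/2180 = 0.08072.
ω_d = ω_n√(1 − ζ²) = 8.136 × √(1 − 0.00652) = 8.109 rad/s.
f_d = ω_d/(2π) = 1.291 Hz.

1.29 Hz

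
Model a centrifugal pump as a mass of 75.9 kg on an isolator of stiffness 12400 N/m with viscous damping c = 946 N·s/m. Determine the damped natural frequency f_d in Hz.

ω_n = √(k/m) = √(12400/75.9) = 12.78 rad/s.
Critical damping c_c = 2√(k·m) = 2√(12400 × 75.9) = 1940 N·s/m, so ζ = c/c_c = 946/1940 = 0.4876.
ω_d = ω_n√(1 − ζ²) = 12.78 × √(1 − 0.238) = 11.16 rad/s.
f_d = ω_d/(2π) = 1.776 Hz.

1.78 Hz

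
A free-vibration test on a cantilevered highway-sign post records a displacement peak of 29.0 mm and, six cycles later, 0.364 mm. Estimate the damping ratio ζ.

0.115

Logarithmic decrement δ = (1/n)·ln(x₀/x_n) = (1/6)·ln(29.0/0.364) = (1/6)·ln(79.67) = 0.7296.
ζ = δ/√(4π² + δ²) = 0.7296/√(39.48 + 0.532) = 0.7296/6.325 = 0.1154.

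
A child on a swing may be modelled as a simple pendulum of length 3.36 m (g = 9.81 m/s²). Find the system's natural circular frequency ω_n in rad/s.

1.71 rad/s

For a simple pendulum ω_n = √(g/L) = √(9.81/3.36) = √2.920 = 1.709 rad/s.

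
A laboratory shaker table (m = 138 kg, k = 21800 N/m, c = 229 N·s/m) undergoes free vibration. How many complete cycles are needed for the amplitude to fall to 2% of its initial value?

ζ = c/(2√(km)) = 229/(2√(21800 × 138)) = 229/3469 = 0.06601.
Logarithmic decrement δ = 2πζ/√(1 − ζ²) = 2π × 0.06601/√(1 − 0.00436) = 0.4157.
x_n/x₀ = e^(−nδ) ≤ 0.02; take ln: n ≥ ln(1/0.02)/δ = 3.912/0.4157 = 9.411.
So 10 complete cycles are required.

10 cycles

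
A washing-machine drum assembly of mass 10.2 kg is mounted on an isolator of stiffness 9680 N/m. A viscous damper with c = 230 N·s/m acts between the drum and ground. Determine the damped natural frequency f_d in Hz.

4.56 Hz

ω_n = √(k/m) = √(9680/10.2) = 30.81 rad/s.
Critical damping c_c = 2√(k·m) = 2√(9680 × 10.2) = 628.4 N·s/m, so ζ = c/c_c = 230/628.4 = 0.3660.
ω_d = ω_n√(1 − ζ²) = 30.81 × √(1 − 0.134) = 28.67 rad/s.
f_d = ω_d/(2π) = 4.563 Hz.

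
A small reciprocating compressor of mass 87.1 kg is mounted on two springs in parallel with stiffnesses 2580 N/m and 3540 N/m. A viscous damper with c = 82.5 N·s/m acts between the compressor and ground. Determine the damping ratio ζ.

Parallel springs add: k_eq = 2580 + 3540 = 6120 N/m.
ω_n = √(k_eq/m) = √(6120/87.1) = 8.382 rad/s.
Critical damping c_c = 2√(k_eq·m) = 2√(6120 × 87.1) = 1460 N·s/m, so ζ = c/c_c = 82.5/1460 = 0.05650.

0.0565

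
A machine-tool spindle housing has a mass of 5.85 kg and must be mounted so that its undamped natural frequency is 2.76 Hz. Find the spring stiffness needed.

1760 N/m

ω_n = 2πf_n = 2π × 2.76 = 17.34 rad/s.
k = m·ω_n² = 5.85 × 17.34² = 5.85 × 300.7 = 1759 N/m.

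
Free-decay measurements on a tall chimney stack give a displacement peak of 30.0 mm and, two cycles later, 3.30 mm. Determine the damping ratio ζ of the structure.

0.173

Logarithmic decrement δ = (1/n)·ln(x₀/x_n) = (1/2)·ln(30.0/3.30) = (1/2)·ln(9.091) = 1.104.
ζ = δ/√(4π² + δ²) = 1.104/√(39.48 + 1.22) = 1.104/6.379 = 0.1730.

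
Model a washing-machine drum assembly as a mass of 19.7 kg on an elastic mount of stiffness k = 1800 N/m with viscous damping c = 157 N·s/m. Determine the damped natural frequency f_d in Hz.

1.38 Hz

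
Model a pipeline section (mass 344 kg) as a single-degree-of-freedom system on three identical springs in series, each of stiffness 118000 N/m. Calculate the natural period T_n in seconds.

0.588 s

Series springs: 1/k_eq = 3/118000, so k_eq = 118000/3 = 39330 N/m.
ω_n = √(k_eq/m) = √(39330/344) = √114.3 = 10.69 rad/s.
T_n = 2π/ω_n = 6.283/10.69 = 0.5876 s.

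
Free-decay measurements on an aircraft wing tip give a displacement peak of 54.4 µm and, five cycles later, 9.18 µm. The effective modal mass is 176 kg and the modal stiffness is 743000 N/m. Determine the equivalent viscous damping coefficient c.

1290 N·s/m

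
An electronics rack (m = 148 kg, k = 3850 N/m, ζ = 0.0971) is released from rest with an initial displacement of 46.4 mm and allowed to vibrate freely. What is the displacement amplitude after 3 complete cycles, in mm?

7.38 mm

Logarithmic decrement δ = 2πζ/√(1 − ζ²) = 2π × 0.09710/√(1 − 0.00943) = 0.6130.
After n cycles, x_n/x₀ = e^(−nδ), so x_3 = 46.4 × e^(−3 × 0.6130) = 46.4 × 0.1590 = 7.377 mm.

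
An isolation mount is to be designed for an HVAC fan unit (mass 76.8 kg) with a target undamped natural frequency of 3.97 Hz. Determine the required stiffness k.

ω_n = 2πf_n = 2π × 3.97 = 24.94 rad/s.
k = m·ω_n² = 76.8 × 24.94² = 76.8 × 622.2 = 47790 N/m.

47800 N/m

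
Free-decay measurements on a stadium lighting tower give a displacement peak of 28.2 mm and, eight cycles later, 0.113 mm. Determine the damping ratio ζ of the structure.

Logarithmic decrement δ = (1/n)·ln(x₀/x_n) = (1/8)·ln(28.2/0.113) = (1/8)·ln(249.6) = 0.6900.
ζ = δ/√(4π² + δ²) = 0.6900/√(39.48 + 0.476) = 0.6900/6.321 = 0.1092.

0.109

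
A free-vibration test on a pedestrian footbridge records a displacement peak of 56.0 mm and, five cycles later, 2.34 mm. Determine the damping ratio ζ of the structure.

0.101

Logarithmic decrement δ = (1/n)·ln(x₀/x_n) = (1/5)·ln(56.0/2.34) = (1/5)·ln(23.93) = 0.6350.
ζ = δ/√(4π² + δ²) = 0.6350/√(39.48 + 0.403) = 0.6350/6.315 = 0.1006.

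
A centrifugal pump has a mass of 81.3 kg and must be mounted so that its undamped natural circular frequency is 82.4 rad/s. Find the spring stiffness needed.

k = m·ω_n² = 81.3 × 82.40² = 81.3 × 6790 = 552000 N/m.

552000 N/m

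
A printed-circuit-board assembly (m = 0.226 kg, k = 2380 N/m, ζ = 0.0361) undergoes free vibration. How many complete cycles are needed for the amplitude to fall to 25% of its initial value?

7 cycles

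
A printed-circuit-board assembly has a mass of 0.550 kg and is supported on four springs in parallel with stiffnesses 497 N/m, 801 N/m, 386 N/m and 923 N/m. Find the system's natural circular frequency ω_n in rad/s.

68.8 rad/s

Parallel springs add: k_eq = 497 + 801 + 386 + 923 = 2607 N/m.
ω_n = √(k_eq/m) = √(2607/0.550) = √4740 = 68.85 rad/s.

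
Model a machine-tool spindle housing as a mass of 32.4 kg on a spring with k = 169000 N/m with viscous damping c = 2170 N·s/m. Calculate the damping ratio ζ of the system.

ω_n = √(k/m) = √(169000/32.4) = 72.22 rad/s.
Critical damping c_c = 2√(k·m) = 2√(169000 × 32.4) = 4680 N·s/m, so ζ = c/c_c = 2170/4680 = 0.4637.

0.464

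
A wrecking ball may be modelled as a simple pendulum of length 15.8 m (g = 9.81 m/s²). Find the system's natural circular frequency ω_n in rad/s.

0.788 rad/s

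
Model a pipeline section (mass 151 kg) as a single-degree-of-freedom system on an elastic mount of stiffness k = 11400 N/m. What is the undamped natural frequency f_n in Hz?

1.38 Hz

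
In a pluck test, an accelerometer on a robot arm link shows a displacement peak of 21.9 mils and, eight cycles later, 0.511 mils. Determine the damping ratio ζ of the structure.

0.0746

Logarithmic decrement δ = (1/n)·ln(x₀/x_n) = (1/8)·ln(21.9/0.511) = (1/8)·ln(42.86) = 0.4697.
ζ = δ/√(4π² + δ²) = 0.4697/√(39.48 + 0.221) = 0.4697/6.301 = 0.07455.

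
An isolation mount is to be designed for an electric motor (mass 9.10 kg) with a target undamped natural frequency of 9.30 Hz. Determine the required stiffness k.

31100 N/m

ω_n = 2πf_n = 2π × 9.30 = 58.43 rad/s.
k = m·ω_n² = 9.10 × 58.43² = 9.10 × 3414 = 31070 N/m.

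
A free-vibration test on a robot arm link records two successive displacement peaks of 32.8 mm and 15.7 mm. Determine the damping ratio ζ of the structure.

0.116

Logarithmic decrement δ = (1/n)·ln(x₀/x_n) = (1/1)·ln(32.8/15.7) = (1/1)·ln(2.089) = 0.7368.
ζ = δ/√(4π² + δ²) = 0.7368/√(39.48 + 0.543) = 0.7368/6.326 = 0.1165.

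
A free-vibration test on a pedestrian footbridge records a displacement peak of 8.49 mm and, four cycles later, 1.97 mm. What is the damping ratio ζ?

0.0580

Logarithmic decrement δ = (1/n)·ln(x₀/x_n) = (1/4)·ln(8.49/1.97) = (1/4)·ln(4.310) = 0.3652.
ζ = δ/√(4π² + δ²) = 0.3652/√(39.48 + 0.133) = 0.3652/6.294 = 0.05803.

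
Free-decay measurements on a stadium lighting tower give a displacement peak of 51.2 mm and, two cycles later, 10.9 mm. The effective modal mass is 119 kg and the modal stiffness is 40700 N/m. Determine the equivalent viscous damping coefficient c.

538 N·s/m

Logarithmic decrement δ = (1/n)·ln(x₀/x_n) = (1/2)·ln(51.2/10.9) = (1/2)·ln(4.697) = 0.7735.
ζ = δ/√(4π² + δ²) = 0.7735/√(39.48 + 0.598) = 0.7735/6.331 = 0.1222.
c = ζ · 2√(km) = 0.1222 × 2√(40700 × 119) = 0.1222 × 4401 = 537.8 N·s/m.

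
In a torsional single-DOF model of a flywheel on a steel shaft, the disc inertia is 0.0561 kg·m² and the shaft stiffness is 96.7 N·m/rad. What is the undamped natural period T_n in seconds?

ω_n = √(k_t/J) = √(96.7/0.0561) = √1724 = 41.52 rad/s.
T_n = 2π/ω_n = 6.283/41.52 = 0.1513 s.

0.151 s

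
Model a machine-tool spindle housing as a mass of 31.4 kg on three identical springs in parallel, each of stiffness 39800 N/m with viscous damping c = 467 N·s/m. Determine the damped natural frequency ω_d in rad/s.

Parallel springs add: k_eq = 3 × 39800 = 119400 N/m.
ω_n = √(k_eq/m) = √(119400/31.4) = 61.66 rad/s.
Critical damping c_c = 2√(k_eq·m) = 2√(119400 × 31.4) = 3873 N·s/m, so ζ = c/c_c = 467/3873 = 0.1206.
ω_d = ω_n√(1 − ζ²) = 61.66 × √(1 − 0.0145) = 61.21 rad/s.

61.2 rad/s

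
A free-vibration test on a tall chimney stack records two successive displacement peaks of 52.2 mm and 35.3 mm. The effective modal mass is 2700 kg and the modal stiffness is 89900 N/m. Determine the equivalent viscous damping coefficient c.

Logarithmic decrement δ = (1/n)·ln(x₀/x_n) = (1/1)·ln(52.2/35.3) = (1/1)·ln(1.479) = 0.3912.
ζ = δ/√(4π² + δ²) = 0.3912/√(39.48 + 0.153) = 0.3912/6.295 = 0.06214.
c = ζ · 2√(km) = 0.06214 × 2√(89900 × 2700) = 0.06214 × 31160 = 1936 N·s/m.

1940 N·s/m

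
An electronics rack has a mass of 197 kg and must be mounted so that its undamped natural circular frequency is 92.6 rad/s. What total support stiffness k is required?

k = m·ω_n² = 197 × 92.60² = 197 × 8575 = 1689000 N/m.

1690000 N/m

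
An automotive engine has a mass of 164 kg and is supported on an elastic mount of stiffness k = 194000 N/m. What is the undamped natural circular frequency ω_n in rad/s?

ω_n = √(k/m) = √(194000/164) = √1183 = 34.39 rad/s.

34.4 rad/s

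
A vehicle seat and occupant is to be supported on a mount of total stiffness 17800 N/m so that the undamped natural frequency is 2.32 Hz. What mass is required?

ω_n = 2πf_n = 2π × 2.32 = 14.58 rad/s.
m = k/ω_n² = 17800/14.58² = 17800/212.5 = 83.77 kg.

83.8 kg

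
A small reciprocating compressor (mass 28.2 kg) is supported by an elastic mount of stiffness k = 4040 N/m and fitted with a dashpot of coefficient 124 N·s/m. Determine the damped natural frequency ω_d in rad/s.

11.8 rad/s

ω_n = √(k/m) = √(4040/28.2) = 11.97 rad/s.
Critical damping c_c = 2√(k·m) = 2√(4040 × 28.2) = 675.1 N·s/m, so ζ = c/c_c = 124/675.1 = 0.1837.
ω_d = ω_n√(1 − ζ²) = 11.97 × √(1 − 0.0337) = 11.77 rad/s.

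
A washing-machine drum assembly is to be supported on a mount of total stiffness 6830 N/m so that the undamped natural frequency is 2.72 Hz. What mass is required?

23.4 kg

ω_n = 2πf_n = 2π × 2.72 = 17.09 rad/s.
m = k/ω_n² = 6830/17.09² = 6830/292.1 = 23.38 kg.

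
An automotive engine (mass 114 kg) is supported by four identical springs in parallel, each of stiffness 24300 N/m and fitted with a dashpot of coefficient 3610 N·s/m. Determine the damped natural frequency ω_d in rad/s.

Parallel springs add: k_eq = 4 × 24300 = 97200 N/m.
ω_n = √(k_eq/m) = √(97200/114) = 29.20 rad/s.
Critical damping c_c = 2√(k_eq·m) = 2√(97200 × 114) = 6658 N·s/m, so ζ = c/c_c = 3610/6658 = 0.5422.
ω_d = ω_n√(1 − ζ²) = 29.20 × √(1 − 0.294) = 24.53 rad/s.

24.5 rad/s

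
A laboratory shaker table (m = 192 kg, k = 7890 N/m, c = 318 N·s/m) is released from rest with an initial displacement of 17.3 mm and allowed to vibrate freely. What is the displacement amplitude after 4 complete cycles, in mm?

0.655 mm

ζ = c/(2√(km)) = 318/(2√(7890 × 192)) = 318/2462 = 0.1292.
Logarithmic decrement δ = 2πζ/√(1 − ζ²) = 2π × 0.1292/√(1 − 0.0167) = 0.8185.
After n cycles, x_n/x₀ = e^(−nδ), so x_4 = 17.3 × e^(−4 × 0.8185) = 17.3 × 0.03785 = 0.6548 mm.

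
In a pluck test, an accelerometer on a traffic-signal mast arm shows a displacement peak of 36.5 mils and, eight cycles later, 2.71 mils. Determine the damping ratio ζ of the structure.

Logarithmic decrement δ = (1/n)·ln(x₀/x_n) = (1/8)·ln(36.5/2.71) = (1/8)·ln(13.47) = 0.3250.
ζ = δ/√(4π² + δ²) = 0.3250/√(39.48 + 0.106) = 0.3250/6.292 = 0.05166.

0.0517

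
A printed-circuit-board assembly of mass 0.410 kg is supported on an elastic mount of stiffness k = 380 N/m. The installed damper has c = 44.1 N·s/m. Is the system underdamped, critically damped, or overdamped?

c_c = 2√(k·m) = 24.96 N·s/m; ζ = c/c_c = 44.1/24.96 = 1.77.
Since ζ > 1 the system is overdamped.

overdamped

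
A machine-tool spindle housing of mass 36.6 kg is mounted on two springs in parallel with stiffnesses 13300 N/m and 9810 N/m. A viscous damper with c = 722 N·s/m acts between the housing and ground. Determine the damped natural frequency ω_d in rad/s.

23.1 rad/s

Parallel springs add: k_eq = 13300 + 9810 = 23110 N/m.
ω_n = √(k_eq/m) = √(23110/36.6) = 25.13 rad/s.
Critical damping c_c = 2√(k_eq·m) = 2√(23110 × 36.6) = 1839 N·s/m, so ζ = c/c_c = 722/1839 = 0.3925.
ω_d = ω_n√(1 − ζ²) = 25.13 × √(1 − 0.154) = 23.11 rad/s.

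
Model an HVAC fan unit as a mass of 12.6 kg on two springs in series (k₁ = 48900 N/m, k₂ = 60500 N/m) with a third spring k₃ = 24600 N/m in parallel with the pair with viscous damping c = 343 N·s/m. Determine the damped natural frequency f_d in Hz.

9.96 Hz

Series pair: k_s = k₁k₂/(k₁+k₂) = (48900)(60500)/(48900 + 60500) = 27040 N/m. In parallel with k₃: k_eq = 27040 + 24600 = 51640 N/m.
ω_n = √(k_eq/m) = √(51640/12.6) = 64.02 rad/s.
Critical damping c_c = 2√(k_eq·m) = 2√(51640 × 12.6) = 1613 N·s/m, so ζ = c/c_c = 343/1613 = 0.2126.
ω_d = ω_n√(1 − ζ²) = 64.02 × √(1 − 0.0452) = 62.56 rad/s.
f_d = ω_d/(2π) = 9.956 Hz.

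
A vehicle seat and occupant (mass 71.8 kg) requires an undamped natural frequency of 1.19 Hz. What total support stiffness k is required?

4010 N/m

ω_n = 2πf_n = 2π × 1.19 = 7.477 rad/s.
k = m·ω_n² = 71.8 × 7.477² = 71.8 × 55.91 = 4014 N/m.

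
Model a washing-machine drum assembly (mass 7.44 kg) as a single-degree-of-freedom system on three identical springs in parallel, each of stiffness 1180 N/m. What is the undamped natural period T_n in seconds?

Parallel springs add: k_eq = 3 × 1180 = 3540 N/m.
ω_n = √(k_eq/m) = √(3540/7.44) = √475.8 = 21.81 rad/s.
T_n = 2π/ω_n = 6.283/21.81 = 0.2880 s.

0.288 s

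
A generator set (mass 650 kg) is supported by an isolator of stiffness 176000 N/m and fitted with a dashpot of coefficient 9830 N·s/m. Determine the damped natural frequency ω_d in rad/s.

14.6 rad/s

ω_n = √(k/m) = √(176000/650) = 16.46 rad/s.
Critical damping c_c = 2√(k·m) = 2√(176000 × 650) = 21390 N·s/m, so ζ = c/c_c = 9830/21390 = 0.4595.
ω_d = ω_n√(1 − ζ²) = 16.46 × √(1 − 0.211) = 14.61 rad/s.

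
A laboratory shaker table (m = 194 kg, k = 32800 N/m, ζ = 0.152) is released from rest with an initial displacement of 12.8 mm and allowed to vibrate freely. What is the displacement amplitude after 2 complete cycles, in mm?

1.85 mm

Logarithmic decrement δ = 2πζ/√(1 − ζ²) = 2π × 0.1520/√(1 − 0.0231) = 0.9663.
After n cycles, x_n/x₀ = e^(−nδ), so x_2 = 12.8 × e^(−2 × 0.9663) = 12.8 × 0.1448 = 1.853 mm.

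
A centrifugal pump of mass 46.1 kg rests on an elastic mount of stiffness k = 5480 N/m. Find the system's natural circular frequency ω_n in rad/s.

ω_n = √(k/m) = √(5480/46.1) = √118.9 = 10.90 rad/s.

10.9 rad/s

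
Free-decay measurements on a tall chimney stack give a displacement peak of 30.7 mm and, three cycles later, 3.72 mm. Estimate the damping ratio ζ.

0.111

Logarithmic decrement δ = (1/n)·ln(x₀/x_n) = (1/3)·ln(30.7/3.72) = (1/3)·ln(8.253) = 0.7035.
ζ = δ/√(4π² + δ²) = 0.7035/√(39.48 + 0.495) = 0.7035/6.322 = 0.1113.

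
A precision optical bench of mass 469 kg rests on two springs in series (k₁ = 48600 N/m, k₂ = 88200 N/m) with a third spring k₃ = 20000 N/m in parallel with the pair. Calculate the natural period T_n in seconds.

Series pair: k_s = k₁k₂/(k₁+k₂) = (48600)(88200)/(48600 + 88200) = 31330 N/m. In parallel with k₃: k_eq = 31330 + 20000 = 51330 N/m.
ω_n = √(k_eq/m) = √(51330/469) = √109.5 = 10.46 rad/s.
T_n = 2π/ω_n = 6.283/10.46 = 0.6006 s.

0.601 s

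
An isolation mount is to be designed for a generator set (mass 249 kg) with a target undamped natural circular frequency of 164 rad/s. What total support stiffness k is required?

k = m·ω_n² = 249 × 164.0² = 249 × 26900 = 6697000 N/m.

6700000 N/m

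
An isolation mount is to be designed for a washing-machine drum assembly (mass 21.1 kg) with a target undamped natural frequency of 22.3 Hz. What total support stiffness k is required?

ω_n = 2πf_n = 2π × 22.3 = 140.1 rad/s.
k = m·ω_n² = 21.1 × 140.1² = 21.1 × 19630 = 414200 N/m.

414000 N/m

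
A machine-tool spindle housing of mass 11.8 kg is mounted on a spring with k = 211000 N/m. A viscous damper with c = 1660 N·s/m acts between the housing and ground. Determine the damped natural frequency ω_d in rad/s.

ω_n = √(k/m) = √(211000/11.8) = 133.7 rad/s.
Critical damping c_c = 2√(k·m) = 2√(211000 × 11.8) = 3156 N·s/m, so ζ = c/c_c = 1660/3156 = 0.5260.
ω_d = ω_n√(1 − ζ²) = 133.7 × √(1 − 0.277) = 113.7 rad/s.

114 rad/s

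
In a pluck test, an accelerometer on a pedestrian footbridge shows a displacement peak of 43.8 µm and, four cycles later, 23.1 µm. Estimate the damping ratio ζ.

Logarithmic decrement δ = (1/n)·ln(x₀/x_n) = (1/4)·ln(43.8/23.1) = (1/4)·ln(1.896) = 0.1600.
ζ = δ/√(4π² + δ²) = 0.1600/√(39.48 + 0.0256) = 0.1600/6.285 = 0.02545.

0.0254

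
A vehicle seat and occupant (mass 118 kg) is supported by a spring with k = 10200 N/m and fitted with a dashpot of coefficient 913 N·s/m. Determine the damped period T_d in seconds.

0.743 s

ω_n = √(k/m) = √(10200/118) = 9.297 rad/s.
Critical damping c_c = 2√(k·m) = 2√(10200 × 118) = 2194 N·s/m, so ζ = c/c_c = 913/2194 = 0.4161.
ω_d = ω_n√(1 − ζ²) = 9.297 × √(1 − 0.173) = 8.454 rad/s.
T_d = 2π/ω_d = 0.7432 s.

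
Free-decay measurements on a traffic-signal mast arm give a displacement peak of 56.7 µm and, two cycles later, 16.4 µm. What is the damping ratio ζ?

0.0982

Logarithmic decrement δ = (1/n)·ln(x₀/x_n) = (1/2)·ln(56.7/16.4) = (1/2)·ln(3.457) = 0.6202.
ζ = δ/√(4π² + δ²) = 0.6202/√(39.48 + 0.385) = 0.6202/6.314 = 0.09824.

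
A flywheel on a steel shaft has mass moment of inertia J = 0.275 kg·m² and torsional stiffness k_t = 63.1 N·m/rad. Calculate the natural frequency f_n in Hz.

2.41 Hz

ω_n = √(k_t/J) = √(63.1/0.275) = √229.5 = 15.15 rad/s.
f_n = ω_n/(2π) = 15.15/6.283 = 2.411 Hz.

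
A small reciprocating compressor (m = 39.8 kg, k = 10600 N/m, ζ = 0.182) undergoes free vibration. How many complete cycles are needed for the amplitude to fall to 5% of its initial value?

Logarithmic decrement δ = 2πζ/√(1 − ζ²) = 2π × 0.1820/√(1 − 0.0331) = 1.163.
x_n/x₀ = e^(−nδ) ≤ 0.05; take ln: n ≥ ln(1/0.05)/δ = 2.996/1.163 = 2.576.
So 3 complete cycles are required.

3 cycles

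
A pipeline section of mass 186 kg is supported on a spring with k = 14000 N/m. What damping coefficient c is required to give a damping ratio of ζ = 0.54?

1740 N·s/m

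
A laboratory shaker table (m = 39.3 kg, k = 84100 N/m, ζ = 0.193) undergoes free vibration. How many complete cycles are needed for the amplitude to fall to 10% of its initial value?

2 cycles

Logarithmic decrement δ = 2πζ/√(1 − ζ²) = 2π × 0.1930/√(1 − 0.0372) = 1.236.
x_n/x₀ = e^(−nδ) ≤ 0.1; take ln: n ≥ ln(1/0.1)/δ = 2.303/1.236 = 1.863.
So 2 complete cycles are required.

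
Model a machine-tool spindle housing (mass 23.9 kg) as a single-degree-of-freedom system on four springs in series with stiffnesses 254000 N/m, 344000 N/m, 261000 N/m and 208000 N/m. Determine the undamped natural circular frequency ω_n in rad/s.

52.0 rad/s

Series springs: 1/k_eq = 1/254000 + 1/344000 + 1/261000 + 1/208000 = 1.548×10^-5, so k_eq = 64590 N/m.
ω_n = √(k_eq/m) = √(64590/23.9) = √2702 = 51.98 rad/s.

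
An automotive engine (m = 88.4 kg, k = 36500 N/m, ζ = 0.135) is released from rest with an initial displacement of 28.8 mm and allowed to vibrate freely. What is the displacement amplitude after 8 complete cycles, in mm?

0.0306 mm

Logarithmic decrement δ = 2πζ/√(1 − ζ²) = 2π × 0.1350/√(1 − 0.0182) = 0.8561.
After n cycles, x_n/x₀ = e^(−nδ), so x_8 = 28.8 × e^(−8 × 0.8561) = 28.8 × 0.001061 = 0.03056 mm.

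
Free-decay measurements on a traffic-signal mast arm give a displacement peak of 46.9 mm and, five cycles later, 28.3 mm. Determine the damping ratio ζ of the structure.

Logarithmic decrement δ = (1/n)·ln(x₀/x_n) = (1/5)·ln(46.9/28.3) = (1/5)·ln(1.657) = 0.1010.
ζ = δ/√(4π² + δ²) = 0.1010/√(39.48 + 0.0102) = 0.1010/6.284 = 0.01608.

0.0161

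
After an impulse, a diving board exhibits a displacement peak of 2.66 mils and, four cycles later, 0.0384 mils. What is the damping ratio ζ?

0.166

Logarithmic decrement δ = (1/n)·ln(x₀/x_n) = (1/4)·ln(2.66/0.0384) = (1/4)·ln(69.27) = 1.060.
ζ = δ/√(4π² + δ²) = 1.060/√(39.48 + 1.12) = 1.060/6.372 = 0.1663.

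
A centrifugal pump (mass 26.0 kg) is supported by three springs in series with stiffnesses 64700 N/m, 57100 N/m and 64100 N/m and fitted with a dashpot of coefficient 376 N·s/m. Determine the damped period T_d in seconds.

0.231 s

Series springs: 1/k_eq = 1/64700 + 1/57100 + 1/64100 = 4.857×10^-5, so k_eq = 20590 N/m.
ω_n = √(k_eq/m) = √(20590/26.0) = 28.14 rad/s.
Critical damping c_c = 2√(k_eq·m) = 2√(20590 × 26.0) = 1463 N·s/m, so ζ = c/c_c = 376/1463 = 0.2570.
ω_d = ω_n√(1 − ζ²) = 28.14 × √(1 − 0.0660) = 27.20 rad/s.
T_d = 2π/ω_d = 0.2310 s.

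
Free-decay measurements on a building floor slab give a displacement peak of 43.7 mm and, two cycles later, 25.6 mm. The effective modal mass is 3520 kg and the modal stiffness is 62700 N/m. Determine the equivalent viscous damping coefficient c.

Logarithmic decrement δ = (1/n)·ln(x₀/x_n) = (1/2)·ln(43.7/25.6) = (1/2)·ln(1.707) = 0.2674.
ζ = δ/√(4π² + δ²) = 0.2674/√(39.48 + 0.0715) = 0.2674/6.289 = 0.04252.
c = ζ · 2√(km) = 0.04252 × 2√(62700 × 3520) = 0.04252 × 29710 = 1263 N·s/m.

1260 N·s/m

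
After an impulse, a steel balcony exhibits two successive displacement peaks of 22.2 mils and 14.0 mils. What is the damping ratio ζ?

0.0732

Logarithmic decrement δ = (1/n)·ln(x₀/x_n) = (1/1)·ln(22.2/14.0) = (1/1)·ln(1.586) = 0.4610.
ζ = δ/√(4π² + δ²) = 0.4610/√(39.48 + 0.213) = 0.4610/6.300 = 0.07318.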